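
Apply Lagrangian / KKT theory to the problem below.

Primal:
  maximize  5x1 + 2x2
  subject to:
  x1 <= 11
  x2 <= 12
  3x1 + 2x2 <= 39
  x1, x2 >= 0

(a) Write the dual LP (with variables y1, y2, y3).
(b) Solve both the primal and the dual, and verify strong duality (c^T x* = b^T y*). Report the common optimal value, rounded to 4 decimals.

The standard primal-dual pair for 'max c^T x s.t. A x <= b, x >= 0' is:
  Dual:  min b^T y  s.t.  A^T y >= c,  y >= 0.

So the dual LP is:
  minimize  11y1 + 12y2 + 39y3
  subject to:
    y1 + 3y3 >= 5
    y2 + 2y3 >= 2
    y1, y2, y3 >= 0

Solving the primal: x* = (11, 3).
  primal value c^T x* = 61.
Solving the dual: y* = (2, 0, 1).
  dual value b^T y* = 61.
Strong duality: c^T x* = b^T y*. Confirmed.

61


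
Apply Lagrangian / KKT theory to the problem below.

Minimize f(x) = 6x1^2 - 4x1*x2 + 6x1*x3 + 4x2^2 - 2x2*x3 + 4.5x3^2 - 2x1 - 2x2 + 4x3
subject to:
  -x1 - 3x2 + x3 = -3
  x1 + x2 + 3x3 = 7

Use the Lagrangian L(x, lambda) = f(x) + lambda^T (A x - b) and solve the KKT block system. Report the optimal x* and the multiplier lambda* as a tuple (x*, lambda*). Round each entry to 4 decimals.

Form the Lagrangian:
  L(x, lambda) = (1/2) x^T Q x + c^T x + lambda^T (A x - b)
Stationarity (grad_x L = 0): Q x + c + A^T lambda = 0.
Primal feasibility: A x = b.

This gives the KKT block system:
  [ Q   A^T ] [ x     ]   [-c ]
  [ A    0  ] [ lambda ] = [ b ]

Solving the linear system:
  x*      = (0.2748, 1.4901, 1.745)
  lambda* = (-0.238, -6.0453)
  f(x*)   = 22.5269

x* = (0.2748, 1.4901, 1.745), lambda* = (-0.238, -6.0453)


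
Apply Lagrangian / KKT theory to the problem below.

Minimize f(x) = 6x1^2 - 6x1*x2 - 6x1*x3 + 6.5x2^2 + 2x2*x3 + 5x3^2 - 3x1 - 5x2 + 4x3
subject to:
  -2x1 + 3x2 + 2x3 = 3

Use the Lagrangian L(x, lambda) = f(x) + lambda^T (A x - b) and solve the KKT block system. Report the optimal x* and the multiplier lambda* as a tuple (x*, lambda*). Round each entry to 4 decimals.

Form the Lagrangian:
  L(x, lambda) = (1/2) x^T Q x + c^T x + lambda^T (A x - b)
Stationarity (grad_x L = 0): Q x + c + A^T lambda = 0.
Primal feasibility: A x = b.

This gives the KKT block system:
  [ Q   A^T ] [ x     ]   [-c ]
  [ A    0  ] [ lambda ] = [ b ]

Solving the linear system:
  x*      = (0.5051, 1.2051, 0.1974)
  lambda* = (-2.6769)
  f(x*)   = 0.6397

x* = (0.5051, 1.2051, 0.1974), lambda* = (-2.6769)


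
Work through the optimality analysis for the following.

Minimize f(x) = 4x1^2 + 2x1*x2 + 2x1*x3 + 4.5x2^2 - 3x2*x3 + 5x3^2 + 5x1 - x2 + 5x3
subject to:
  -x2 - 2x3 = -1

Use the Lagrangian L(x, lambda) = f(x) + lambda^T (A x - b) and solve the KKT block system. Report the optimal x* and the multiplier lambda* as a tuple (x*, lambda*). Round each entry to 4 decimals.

Form the Lagrangian:
  L(x, lambda) = (1/2) x^T Q x + c^T x + lambda^T (A x - b)
Stationarity (grad_x L = 0): Q x + c + A^T lambda = 0.
Primal feasibility: A x = b.

This gives the KKT block system:
  [ Q   A^T ] [ x     ]   [-c ]
  [ A    0  ] [ lambda ] = [ b ]

Solving the linear system:
  x*      = (-0.8217, 0.5739, 0.213)
  lambda* = (1.8826)
  f(x*)   = -0.8674

x* = (-0.8217, 0.5739, 0.213), lambda* = (1.8826)


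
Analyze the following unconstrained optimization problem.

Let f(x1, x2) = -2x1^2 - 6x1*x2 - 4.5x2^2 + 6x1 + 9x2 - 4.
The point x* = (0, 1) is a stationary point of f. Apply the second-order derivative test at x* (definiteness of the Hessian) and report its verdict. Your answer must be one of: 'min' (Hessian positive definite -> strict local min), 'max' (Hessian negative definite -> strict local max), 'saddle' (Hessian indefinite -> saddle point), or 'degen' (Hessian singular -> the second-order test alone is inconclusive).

Compute the Hessian H = grad^2 f:
  H = [[-4, -6], [-6, -9]]
Verify stationarity: grad f(x*) = H x* + g = (0, 0).
Eigenvalues of H: -13, 0.
H has a zero eigenvalue (singular; negative semidefinite but not definite), so H is neither positive definite, negative definite, nor indefinite. The second-order test alone is inconclusive -> degen.
(Indeed, f is constant along the null direction of H through x*, so x* is not a strict local extremum.)

degen


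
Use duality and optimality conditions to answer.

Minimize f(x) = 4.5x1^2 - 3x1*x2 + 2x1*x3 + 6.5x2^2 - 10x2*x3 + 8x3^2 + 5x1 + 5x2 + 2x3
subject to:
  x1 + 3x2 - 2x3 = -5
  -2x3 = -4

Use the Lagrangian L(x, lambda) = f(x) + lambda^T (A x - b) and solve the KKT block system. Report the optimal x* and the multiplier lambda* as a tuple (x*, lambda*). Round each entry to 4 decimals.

Form the Lagrangian:
  L(x, lambda) = (1/2) x^T Q x + c^T x + lambda^T (A x - b)
Stationarity (grad_x L = 0): Q x + c + A^T lambda = 0.
Primal feasibility: A x = b.

This gives the KKT block system:
  [ Q   A^T ] [ x     ]   [-c ]
  [ A    0  ] [ lambda ] = [ b ]

Solving the linear system:
  x*      = (-1.3214, 0.1071, 2)
  lambda* = (3.2143, 11.9286)
  f(x*)   = 30.8571

x* = (-1.3214, 0.1071, 2), lambda* = (3.2143, 11.9286)


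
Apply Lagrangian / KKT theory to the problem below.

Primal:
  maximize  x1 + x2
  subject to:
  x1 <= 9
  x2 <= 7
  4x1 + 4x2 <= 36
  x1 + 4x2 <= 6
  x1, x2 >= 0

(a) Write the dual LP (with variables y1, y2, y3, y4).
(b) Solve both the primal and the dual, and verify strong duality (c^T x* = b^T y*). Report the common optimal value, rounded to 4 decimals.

The standard primal-dual pair for 'max c^T x s.t. A x <= b, x >= 0' is:
  Dual:  min b^T y  s.t.  A^T y >= c,  y >= 0.

So the dual LP is:
  minimize  9y1 + 7y2 + 36y3 + 6y4
  subject to:
    y1 + 4y3 + y4 >= 1
    y2 + 4y3 + 4y4 >= 1
    y1, y2, y3, y4 >= 0

Solving the primal: x* = (6, 0).
  primal value c^T x* = 6.
Solving the dual: y* = (0, 0, 0, 1).
  dual value b^T y* = 6.
Strong duality: c^T x* = b^T y*. Confirmed.

6


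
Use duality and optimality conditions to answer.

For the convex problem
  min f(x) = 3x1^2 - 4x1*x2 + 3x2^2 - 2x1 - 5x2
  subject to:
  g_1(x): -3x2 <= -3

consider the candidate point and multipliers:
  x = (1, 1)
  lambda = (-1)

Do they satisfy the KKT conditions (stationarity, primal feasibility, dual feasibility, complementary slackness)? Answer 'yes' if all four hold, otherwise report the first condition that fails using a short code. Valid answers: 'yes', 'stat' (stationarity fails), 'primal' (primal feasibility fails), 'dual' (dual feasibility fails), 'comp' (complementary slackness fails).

Gradient of f: grad f(x) = Q x + c = (0, -3)
Constraint values g_i(x) = a_i^T x - b_i:
  g_1((1, 1)) = 0
Stationarity residual: grad f(x) + sum_i lambda_i a_i = (0, 0)
  -> stationarity OK
Primal feasibility (all g_i <= 0): OK
Dual feasibility (all lambda_i >= 0): FAILS
Complementary slackness (lambda_i * g_i(x) = 0 for all i): OK

Verdict: the first failing condition is dual_feasibility -> dual.

dual


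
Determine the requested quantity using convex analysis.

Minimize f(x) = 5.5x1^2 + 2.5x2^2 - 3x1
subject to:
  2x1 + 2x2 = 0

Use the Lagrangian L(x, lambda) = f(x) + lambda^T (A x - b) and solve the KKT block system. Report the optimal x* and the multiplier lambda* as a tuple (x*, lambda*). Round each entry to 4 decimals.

Form the Lagrangian:
  L(x, lambda) = (1/2) x^T Q x + c^T x + lambda^T (A x - b)
Stationarity (grad_x L = 0): Q x + c + A^T lambda = 0.
Primal feasibility: A x = b.

This gives the KKT block system:
  [ Q   A^T ] [ x     ]   [-c ]
  [ A    0  ] [ lambda ] = [ b ]

Solving the linear system:
  x*      = (0.1875, -0.1875)
  lambda* = (0.4688)
  f(x*)   = -0.2812

x* = (0.1875, -0.1875), lambda* = (0.4688)


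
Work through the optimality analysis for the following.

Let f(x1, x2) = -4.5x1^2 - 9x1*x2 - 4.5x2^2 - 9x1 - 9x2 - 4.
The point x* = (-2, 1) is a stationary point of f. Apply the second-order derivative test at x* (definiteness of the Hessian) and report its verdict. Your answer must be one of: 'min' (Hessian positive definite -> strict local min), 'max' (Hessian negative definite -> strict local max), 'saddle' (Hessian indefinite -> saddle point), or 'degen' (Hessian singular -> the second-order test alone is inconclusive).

Compute the Hessian H = grad^2 f:
  H = [[-9, -9], [-9, -9]]
Verify stationarity: grad f(x*) = H x* + g = (0, 0).
Eigenvalues of H: -18, 0.
H has a zero eigenvalue (singular; negative semidefinite but not definite), so H is neither positive definite, negative definite, nor indefinite. The second-order test alone is inconclusive -> degen.
(Indeed, f is constant along the null direction of H through x*, so x* is not a strict local extremum.)

degen


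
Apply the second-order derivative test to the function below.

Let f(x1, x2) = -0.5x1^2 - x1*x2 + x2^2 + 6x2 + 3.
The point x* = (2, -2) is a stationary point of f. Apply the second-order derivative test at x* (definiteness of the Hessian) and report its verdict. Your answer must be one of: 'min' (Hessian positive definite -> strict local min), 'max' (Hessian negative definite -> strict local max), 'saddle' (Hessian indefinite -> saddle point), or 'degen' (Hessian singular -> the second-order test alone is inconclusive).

Compute the Hessian H = grad^2 f:
  H = [[-1, -1], [-1, 2]]
Verify stationarity: grad f(x*) = H x* + g = (0, 0).
Eigenvalues of H: -1.3028, 2.3028.
Eigenvalues have mixed signs, so H is indefinite -> x* is a saddle point.

saddle


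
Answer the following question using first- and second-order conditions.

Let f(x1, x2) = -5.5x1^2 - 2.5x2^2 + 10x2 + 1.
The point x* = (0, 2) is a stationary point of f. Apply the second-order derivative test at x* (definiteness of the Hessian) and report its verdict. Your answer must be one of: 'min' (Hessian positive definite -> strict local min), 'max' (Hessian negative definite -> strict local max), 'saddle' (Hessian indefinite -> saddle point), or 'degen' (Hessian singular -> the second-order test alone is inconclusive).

Compute the Hessian H = grad^2 f:
  H = [[-11, 0], [0, -5]]
Verify stationarity: grad f(x*) = H x* + g = (0, 0).
Eigenvalues of H: -11, -5.
Both eigenvalues < 0, so H is negative definite -> x* is a strict local max.

max


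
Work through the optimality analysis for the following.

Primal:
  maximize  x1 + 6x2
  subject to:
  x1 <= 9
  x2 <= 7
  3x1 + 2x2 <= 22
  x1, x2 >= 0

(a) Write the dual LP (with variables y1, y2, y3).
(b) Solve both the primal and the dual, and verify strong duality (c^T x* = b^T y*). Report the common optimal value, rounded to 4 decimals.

The standard primal-dual pair for 'max c^T x s.t. A x <= b, x >= 0' is:
  Dual:  min b^T y  s.t.  A^T y >= c,  y >= 0.

So the dual LP is:
  minimize  9y1 + 7y2 + 22y3
  subject to:
    y1 + 3y3 >= 1
    y2 + 2y3 >= 6
    y1, y2, y3 >= 0

Solving the primal: x* = (2.6667, 7).
  primal value c^T x* = 44.6667.
Solving the dual: y* = (0, 5.3333, 0.3333).
  dual value b^T y* = 44.6667.
Strong duality: c^T x* = b^T y*. Confirmed.

44.6667


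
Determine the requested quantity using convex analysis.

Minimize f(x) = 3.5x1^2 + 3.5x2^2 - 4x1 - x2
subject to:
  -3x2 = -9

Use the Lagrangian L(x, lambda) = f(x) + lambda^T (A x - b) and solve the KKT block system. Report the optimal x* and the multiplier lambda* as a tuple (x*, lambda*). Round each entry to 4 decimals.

Form the Lagrangian:
  L(x, lambda) = (1/2) x^T Q x + c^T x + lambda^T (A x - b)
Stationarity (grad_x L = 0): Q x + c + A^T lambda = 0.
Primal feasibility: A x = b.

This gives the KKT block system:
  [ Q   A^T ] [ x     ]   [-c ]
  [ A    0  ] [ lambda ] = [ b ]

Solving the linear system:
  x*      = (0.5714, 3)
  lambda* = (6.6667)
  f(x*)   = 27.3571

x* = (0.5714, 3), lambda* = (6.6667)


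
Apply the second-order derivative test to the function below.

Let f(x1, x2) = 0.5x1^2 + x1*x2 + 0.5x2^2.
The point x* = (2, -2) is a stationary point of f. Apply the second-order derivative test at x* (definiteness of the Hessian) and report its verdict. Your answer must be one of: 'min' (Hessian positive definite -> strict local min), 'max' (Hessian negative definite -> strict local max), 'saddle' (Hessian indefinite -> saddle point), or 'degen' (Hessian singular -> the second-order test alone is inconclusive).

Compute the Hessian H = grad^2 f:
  H = [[1, 1], [1, 1]]
Verify stationarity: grad f(x*) = H x* + g = (0, 0).
Eigenvalues of H: 0, 2.
H has a zero eigenvalue (singular; positive semidefinite but not definite), so H is neither positive definite, negative definite, nor indefinite. The second-order test alone is inconclusive -> degen.
(Indeed, f is constant along the null direction of H through x*, so x* is not a strict local extremum.)

degen


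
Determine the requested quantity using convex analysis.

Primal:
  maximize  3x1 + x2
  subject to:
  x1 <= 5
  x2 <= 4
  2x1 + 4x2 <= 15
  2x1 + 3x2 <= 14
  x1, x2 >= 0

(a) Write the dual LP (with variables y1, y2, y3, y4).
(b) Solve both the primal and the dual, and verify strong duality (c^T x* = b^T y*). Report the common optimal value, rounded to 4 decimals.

The standard primal-dual pair for 'max c^T x s.t. A x <= b, x >= 0' is:
  Dual:  min b^T y  s.t.  A^T y >= c,  y >= 0.

So the dual LP is:
  minimize  5y1 + 4y2 + 15y3 + 14y4
  subject to:
    y1 + 2y3 + 2y4 >= 3
    y2 + 4y3 + 3y4 >= 1
    y1, y2, y3, y4 >= 0

Solving the primal: x* = (5, 1.25).
  primal value c^T x* = 16.25.
Solving the dual: y* = (2.5, 0, 0.25, 0).
  dual value b^T y* = 16.25.
Strong duality: c^T x* = b^T y*. Confirmed.

16.25


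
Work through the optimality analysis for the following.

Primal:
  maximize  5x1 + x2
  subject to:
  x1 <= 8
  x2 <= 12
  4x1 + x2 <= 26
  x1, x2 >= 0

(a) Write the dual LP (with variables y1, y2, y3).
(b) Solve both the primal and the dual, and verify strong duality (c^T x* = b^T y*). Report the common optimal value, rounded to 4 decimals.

The standard primal-dual pair for 'max c^T x s.t. A x <= b, x >= 0' is:
  Dual:  min b^T y  s.t.  A^T y >= c,  y >= 0.

So the dual LP is:
  minimize  8y1 + 12y2 + 26y3
  subject to:
    y1 + 4y3 >= 5
    y2 + y3 >= 1
    y1, y2, y3 >= 0

Solving the primal: x* = (6.5, 0).
  primal value c^T x* = 32.5.
Solving the dual: y* = (0, 0, 1.25).
  dual value b^T y* = 32.5.
Strong duality: c^T x* = b^T y*. Confirmed.

32.5


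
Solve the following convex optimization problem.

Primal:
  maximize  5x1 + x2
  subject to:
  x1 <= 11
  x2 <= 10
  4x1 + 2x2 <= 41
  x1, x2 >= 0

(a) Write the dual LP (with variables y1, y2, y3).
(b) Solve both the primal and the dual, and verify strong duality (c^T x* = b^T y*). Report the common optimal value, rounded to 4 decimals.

The standard primal-dual pair for 'max c^T x s.t. A x <= b, x >= 0' is:
  Dual:  min b^T y  s.t.  A^T y >= c,  y >= 0.

So the dual LP is:
  minimize  11y1 + 10y2 + 41y3
  subject to:
    y1 + 4y3 >= 5
    y2 + 2y3 >= 1
    y1, y2, y3 >= 0

Solving the primal: x* = (10.25, 0).
  primal value c^T x* = 51.25.
Solving the dual: y* = (0, 0, 1.25).
  dual value b^T y* = 51.25.
Strong duality: c^T x* = b^T y*. Confirmed.

51.25


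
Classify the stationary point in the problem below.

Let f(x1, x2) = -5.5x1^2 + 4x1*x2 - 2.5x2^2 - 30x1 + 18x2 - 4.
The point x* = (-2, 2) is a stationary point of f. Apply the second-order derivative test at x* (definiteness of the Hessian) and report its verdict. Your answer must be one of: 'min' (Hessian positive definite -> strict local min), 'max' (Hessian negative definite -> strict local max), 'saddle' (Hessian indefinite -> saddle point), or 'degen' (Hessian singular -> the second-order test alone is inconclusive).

Compute the Hessian H = grad^2 f:
  H = [[-11, 4], [4, -5]]
Verify stationarity: grad f(x*) = H x* + g = (0, 0).
Eigenvalues of H: -13, -3.
Both eigenvalues < 0, so H is negative definite -> x* is a strict local max.

max


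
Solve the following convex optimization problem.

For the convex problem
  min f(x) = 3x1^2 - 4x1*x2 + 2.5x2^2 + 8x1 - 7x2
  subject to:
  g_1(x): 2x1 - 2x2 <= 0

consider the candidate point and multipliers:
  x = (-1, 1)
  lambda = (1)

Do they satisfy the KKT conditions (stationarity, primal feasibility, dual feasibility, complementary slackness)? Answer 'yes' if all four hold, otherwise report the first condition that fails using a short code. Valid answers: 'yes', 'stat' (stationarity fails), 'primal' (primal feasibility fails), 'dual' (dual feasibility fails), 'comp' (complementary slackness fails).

Gradient of f: grad f(x) = Q x + c = (-2, 2)
Constraint values g_i(x) = a_i^T x - b_i:
  g_1((-1, 1)) = -4
Stationarity residual: grad f(x) + sum_i lambda_i a_i = (0, 0)
  -> stationarity OK
Primal feasibility (all g_i <= 0): OK
Dual feasibility (all lambda_i >= 0): OK
Complementary slackness (lambda_i * g_i(x) = 0 for all i): FAILS

Verdict: the first failing condition is complementary_slackness -> comp.

comp


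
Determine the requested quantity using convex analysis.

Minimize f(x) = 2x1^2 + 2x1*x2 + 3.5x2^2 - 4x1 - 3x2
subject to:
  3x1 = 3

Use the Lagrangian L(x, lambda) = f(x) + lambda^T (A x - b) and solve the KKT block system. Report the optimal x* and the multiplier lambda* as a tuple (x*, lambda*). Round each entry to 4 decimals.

Form the Lagrangian:
  L(x, lambda) = (1/2) x^T Q x + c^T x + lambda^T (A x - b)
Stationarity (grad_x L = 0): Q x + c + A^T lambda = 0.
Primal feasibility: A x = b.

This gives the KKT block system:
  [ Q   A^T ] [ x     ]   [-c ]
  [ A    0  ] [ lambda ] = [ b ]

Solving the linear system:
  x*      = (1, 0.1429)
  lambda* = (-0.0952)
  f(x*)   = -2.0714

x* = (1, 0.1429), lambda* = (-0.0952)


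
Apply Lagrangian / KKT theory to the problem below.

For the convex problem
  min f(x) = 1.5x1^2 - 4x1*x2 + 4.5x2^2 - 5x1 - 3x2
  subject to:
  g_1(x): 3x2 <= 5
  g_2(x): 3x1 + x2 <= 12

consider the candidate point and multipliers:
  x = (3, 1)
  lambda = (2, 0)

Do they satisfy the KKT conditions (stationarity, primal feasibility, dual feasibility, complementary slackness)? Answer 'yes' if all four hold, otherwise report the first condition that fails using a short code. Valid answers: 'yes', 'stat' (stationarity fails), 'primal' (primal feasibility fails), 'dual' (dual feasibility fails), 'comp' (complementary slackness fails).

Gradient of f: grad f(x) = Q x + c = (0, -6)
Constraint values g_i(x) = a_i^T x - b_i:
  g_1((3, 1)) = -2
  g_2((3, 1)) = -2
Stationarity residual: grad f(x) + sum_i lambda_i a_i = (0, 0)
  -> stationarity OK
Primal feasibility (all g_i <= 0): OK
Dual feasibility (all lambda_i >= 0): OK
Complementary slackness (lambda_i * g_i(x) = 0 for all i): FAILS

Verdict: the first failing condition is complementary_slackness -> comp.

comp


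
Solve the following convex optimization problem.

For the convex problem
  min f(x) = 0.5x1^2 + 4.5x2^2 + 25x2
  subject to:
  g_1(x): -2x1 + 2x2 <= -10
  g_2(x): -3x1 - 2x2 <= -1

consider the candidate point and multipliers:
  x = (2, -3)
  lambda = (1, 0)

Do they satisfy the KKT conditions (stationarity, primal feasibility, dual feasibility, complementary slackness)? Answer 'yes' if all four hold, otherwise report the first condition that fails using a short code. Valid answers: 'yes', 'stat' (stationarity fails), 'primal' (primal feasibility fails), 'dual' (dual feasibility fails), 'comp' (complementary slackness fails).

Gradient of f: grad f(x) = Q x + c = (2, -2)
Constraint values g_i(x) = a_i^T x - b_i:
  g_1((2, -3)) = 0
  g_2((2, -3)) = 1
Stationarity residual: grad f(x) + sum_i lambda_i a_i = (0, 0)
  -> stationarity OK
Primal feasibility (all g_i <= 0): FAILS
Dual feasibility (all lambda_i >= 0): OK
Complementary slackness (lambda_i * g_i(x) = 0 for all i): OK

Verdict: the first failing condition is primal_feasibility -> primal.

primal


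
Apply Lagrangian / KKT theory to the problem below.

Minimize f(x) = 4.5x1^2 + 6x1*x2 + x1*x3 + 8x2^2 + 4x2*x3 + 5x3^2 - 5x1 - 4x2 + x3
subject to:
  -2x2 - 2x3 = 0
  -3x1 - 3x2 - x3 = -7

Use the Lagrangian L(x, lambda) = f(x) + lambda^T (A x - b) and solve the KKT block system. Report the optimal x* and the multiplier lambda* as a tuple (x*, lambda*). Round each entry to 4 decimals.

Form the Lagrangian:
  L(x, lambda) = (1/2) x^T Q x + c^T x + lambda^T (A x - b)
Stationarity (grad_x L = 0): Q x + c + A^T lambda = 0.
Primal feasibility: A x = b.

This gives the KKT block system:
  [ Q   A^T ] [ x     ]   [-c ]
  [ A    0  ] [ lambda ] = [ b ]

Solving the linear system:
  x*      = (2.1594, 0.2609, -0.2609)
  lambda* = (-1.8261, 5.2464)
  f(x*)   = 12.3116

x* = (2.1594, 0.2609, -0.2609), lambda* = (-1.8261, 5.2464)


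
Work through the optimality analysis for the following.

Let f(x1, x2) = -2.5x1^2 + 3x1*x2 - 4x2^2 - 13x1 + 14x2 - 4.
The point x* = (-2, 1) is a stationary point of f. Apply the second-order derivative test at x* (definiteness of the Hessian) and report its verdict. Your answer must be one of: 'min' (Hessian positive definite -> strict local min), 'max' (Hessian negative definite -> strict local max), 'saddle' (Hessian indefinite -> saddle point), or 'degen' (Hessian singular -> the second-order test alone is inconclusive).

Compute the Hessian H = grad^2 f:
  H = [[-5, 3], [3, -8]]
Verify stationarity: grad f(x*) = H x* + g = (0, 0).
Eigenvalues of H: -9.8541, -3.1459.
Both eigenvalues < 0, so H is negative definite -> x* is a strict local max.

max


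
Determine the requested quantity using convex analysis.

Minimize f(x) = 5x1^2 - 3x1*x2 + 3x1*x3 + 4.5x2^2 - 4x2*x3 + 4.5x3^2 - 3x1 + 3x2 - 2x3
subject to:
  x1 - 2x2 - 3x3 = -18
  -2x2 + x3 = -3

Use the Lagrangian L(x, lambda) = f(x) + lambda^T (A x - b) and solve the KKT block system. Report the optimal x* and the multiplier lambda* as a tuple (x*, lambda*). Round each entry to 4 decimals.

Form the Lagrangian:
  L(x, lambda) = (1/2) x^T Q x + c^T x + lambda^T (A x - b)
Stationarity (grad_x L = 0): Q x + c + A^T lambda = 0.
Primal feasibility: A x = b.

This gives the KKT block system:
  [ Q   A^T ] [ x     ]   [-c ]
  [ A    0  ] [ lambda ] = [ b ]

Solving the linear system:
  x*      = (-0.4449, 3.3194, 3.6388)
  lambda* = (6.4909, 3.3361)
  f(x*)   = 65.4303

x* = (-0.4449, 3.3194, 3.6388), lambda* = (6.4909, 3.3361)


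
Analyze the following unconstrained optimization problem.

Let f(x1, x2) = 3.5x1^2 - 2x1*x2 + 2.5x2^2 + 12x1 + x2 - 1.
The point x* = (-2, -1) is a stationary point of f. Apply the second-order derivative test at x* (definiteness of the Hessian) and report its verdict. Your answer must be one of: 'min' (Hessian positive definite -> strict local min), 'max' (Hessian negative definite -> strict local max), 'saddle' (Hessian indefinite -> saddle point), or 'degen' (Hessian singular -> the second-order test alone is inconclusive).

Compute the Hessian H = grad^2 f:
  H = [[7, -2], [-2, 5]]
Verify stationarity: grad f(x*) = H x* + g = (0, 0).
Eigenvalues of H: 3.7639, 8.2361.
Both eigenvalues > 0, so H is positive definite -> x* is a strict local min.

min


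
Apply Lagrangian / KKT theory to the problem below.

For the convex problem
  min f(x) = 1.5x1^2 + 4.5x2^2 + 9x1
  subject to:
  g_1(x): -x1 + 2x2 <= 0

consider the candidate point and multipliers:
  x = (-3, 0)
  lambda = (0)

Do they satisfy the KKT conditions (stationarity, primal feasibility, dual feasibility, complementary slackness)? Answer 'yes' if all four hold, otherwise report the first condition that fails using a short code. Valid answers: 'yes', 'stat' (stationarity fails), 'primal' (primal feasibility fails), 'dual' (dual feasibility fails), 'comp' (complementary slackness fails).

Gradient of f: grad f(x) = Q x + c = (0, 0)
Constraint values g_i(x) = a_i^T x - b_i:
  g_1((-3, 0)) = 3
Stationarity residual: grad f(x) + sum_i lambda_i a_i = (0, 0)
  -> stationarity OK
Primal feasibility (all g_i <= 0): FAILS
Dual feasibility (all lambda_i >= 0): OK
Complementary slackness (lambda_i * g_i(x) = 0 for all i): OK

Verdict: the first failing condition is primal_feasibility -> primal.

primal


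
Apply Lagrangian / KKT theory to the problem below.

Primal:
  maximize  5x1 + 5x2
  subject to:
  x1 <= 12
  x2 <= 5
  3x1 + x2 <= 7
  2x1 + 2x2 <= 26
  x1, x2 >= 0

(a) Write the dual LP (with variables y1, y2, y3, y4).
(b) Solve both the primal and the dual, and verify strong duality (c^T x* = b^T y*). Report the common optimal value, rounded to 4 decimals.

The standard primal-dual pair for 'max c^T x s.t. A x <= b, x >= 0' is:
  Dual:  min b^T y  s.t.  A^T y >= c,  y >= 0.

So the dual LP is:
  minimize  12y1 + 5y2 + 7y3 + 26y4
  subject to:
    y1 + 3y3 + 2y4 >= 5
    y2 + y3 + 2y4 >= 5
    y1, y2, y3, y4 >= 0

Solving the primal: x* = (0.6667, 5).
  primal value c^T x* = 28.3333.
Solving the dual: y* = (0, 3.3333, 1.6667, 0).
  dual value b^T y* = 28.3333.
Strong duality: c^T x* = b^T y*. Confirmed.

28.3333


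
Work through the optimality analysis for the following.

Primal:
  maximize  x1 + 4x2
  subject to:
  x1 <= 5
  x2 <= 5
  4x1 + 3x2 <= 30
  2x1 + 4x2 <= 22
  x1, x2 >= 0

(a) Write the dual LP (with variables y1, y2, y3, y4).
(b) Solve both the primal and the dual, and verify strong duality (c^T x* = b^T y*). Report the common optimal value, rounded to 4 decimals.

The standard primal-dual pair for 'max c^T x s.t. A x <= b, x >= 0' is:
  Dual:  min b^T y  s.t.  A^T y >= c,  y >= 0.

So the dual LP is:
  minimize  5y1 + 5y2 + 30y3 + 22y4
  subject to:
    y1 + 4y3 + 2y4 >= 1
    y2 + 3y3 + 4y4 >= 4
    y1, y2, y3, y4 >= 0

Solving the primal: x* = (1, 5).
  primal value c^T x* = 21.
Solving the dual: y* = (0, 2, 0, 0.5).
  dual value b^T y* = 21.
Strong duality: c^T x* = b^T y*. Confirmed.

21


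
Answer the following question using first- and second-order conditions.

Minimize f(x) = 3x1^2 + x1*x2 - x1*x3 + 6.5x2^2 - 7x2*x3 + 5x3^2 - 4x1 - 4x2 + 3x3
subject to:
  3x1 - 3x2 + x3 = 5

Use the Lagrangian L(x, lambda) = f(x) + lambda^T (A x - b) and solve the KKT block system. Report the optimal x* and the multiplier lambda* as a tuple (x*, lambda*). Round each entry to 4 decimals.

Form the Lagrangian:
  L(x, lambda) = (1/2) x^T Q x + c^T x + lambda^T (A x - b)
Stationarity (grad_x L = 0): Q x + c + A^T lambda = 0.
Primal feasibility: A x = b.

This gives the KKT block system:
  [ Q   A^T ] [ x     ]   [-c ]
  [ A    0  ] [ lambda ] = [ b ]

Solving the linear system:
  x*      = (1.4632, -0.2642, -0.182)
  lambda* = (-1.5656)
  f(x*)   = 1.243

x* = (1.4632, -0.2642, -0.182), lambda* = (-1.5656)


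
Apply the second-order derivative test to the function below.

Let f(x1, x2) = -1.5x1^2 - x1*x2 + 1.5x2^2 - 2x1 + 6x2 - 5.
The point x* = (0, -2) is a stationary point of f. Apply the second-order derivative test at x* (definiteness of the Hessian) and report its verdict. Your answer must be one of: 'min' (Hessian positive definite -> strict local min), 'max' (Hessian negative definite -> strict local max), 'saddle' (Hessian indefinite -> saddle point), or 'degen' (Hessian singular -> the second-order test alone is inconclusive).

Compute the Hessian H = grad^2 f:
  H = [[-3, -1], [-1, 3]]
Verify stationarity: grad f(x*) = H x* + g = (0, 0).
Eigenvalues of H: -3.1623, 3.1623.
Eigenvalues have mixed signs, so H is indefinite -> x* is a saddle point.

saddle


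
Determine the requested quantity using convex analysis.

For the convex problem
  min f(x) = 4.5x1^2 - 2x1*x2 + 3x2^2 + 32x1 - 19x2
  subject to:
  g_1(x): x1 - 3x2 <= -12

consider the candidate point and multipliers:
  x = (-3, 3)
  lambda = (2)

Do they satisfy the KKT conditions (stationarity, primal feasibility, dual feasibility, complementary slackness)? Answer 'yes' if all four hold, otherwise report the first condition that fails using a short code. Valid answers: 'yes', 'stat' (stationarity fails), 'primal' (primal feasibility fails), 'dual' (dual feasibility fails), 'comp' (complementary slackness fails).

Gradient of f: grad f(x) = Q x + c = (-1, 5)
Constraint values g_i(x) = a_i^T x - b_i:
  g_1((-3, 3)) = 0
Stationarity residual: grad f(x) + sum_i lambda_i a_i = (1, -1)
  -> stationarity FAILS
Primal feasibility (all g_i <= 0): OK
Dual feasibility (all lambda_i >= 0): OK
Complementary slackness (lambda_i * g_i(x) = 0 for all i): OK

Verdict: the first failing condition is stationarity -> stat.

stat


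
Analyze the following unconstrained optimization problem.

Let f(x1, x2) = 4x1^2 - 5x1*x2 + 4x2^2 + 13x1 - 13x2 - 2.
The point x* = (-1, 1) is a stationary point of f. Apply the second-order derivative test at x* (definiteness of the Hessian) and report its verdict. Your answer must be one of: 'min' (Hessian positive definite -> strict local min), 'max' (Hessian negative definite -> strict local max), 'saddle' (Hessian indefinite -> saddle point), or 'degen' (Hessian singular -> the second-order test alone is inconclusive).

Compute the Hessian H = grad^2 f:
  H = [[8, -5], [-5, 8]]
Verify stationarity: grad f(x*) = H x* + g = (0, 0).
Eigenvalues of H: 3, 13.
Both eigenvalues > 0, so H is positive definite -> x* is a strict local min.

min


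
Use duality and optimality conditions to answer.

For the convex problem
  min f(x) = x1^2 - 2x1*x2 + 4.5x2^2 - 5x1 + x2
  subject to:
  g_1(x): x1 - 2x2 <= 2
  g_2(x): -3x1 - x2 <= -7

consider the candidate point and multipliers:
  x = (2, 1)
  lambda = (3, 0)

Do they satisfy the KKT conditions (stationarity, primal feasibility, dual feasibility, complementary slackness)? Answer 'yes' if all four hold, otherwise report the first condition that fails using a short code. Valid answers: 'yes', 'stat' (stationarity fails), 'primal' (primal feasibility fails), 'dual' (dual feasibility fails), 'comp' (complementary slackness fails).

Gradient of f: grad f(x) = Q x + c = (-3, 6)
Constraint values g_i(x) = a_i^T x - b_i:
  g_1((2, 1)) = -2
  g_2((2, 1)) = 0
Stationarity residual: grad f(x) + sum_i lambda_i a_i = (0, 0)
  -> stationarity OK
Primal feasibility (all g_i <= 0): OK
Dual feasibility (all lambda_i >= 0): OK
Complementary slackness (lambda_i * g_i(x) = 0 for all i): FAILS

Verdict: the first failing condition is complementary_slackness -> comp.

comp


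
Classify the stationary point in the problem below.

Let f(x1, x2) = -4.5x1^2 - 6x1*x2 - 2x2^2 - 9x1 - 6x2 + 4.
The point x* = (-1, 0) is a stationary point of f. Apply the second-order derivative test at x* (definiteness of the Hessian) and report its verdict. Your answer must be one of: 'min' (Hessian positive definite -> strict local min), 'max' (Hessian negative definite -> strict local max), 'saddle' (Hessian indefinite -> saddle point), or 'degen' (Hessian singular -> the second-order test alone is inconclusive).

Compute the Hessian H = grad^2 f:
  H = [[-9, -6], [-6, -4]]
Verify stationarity: grad f(x*) = H x* + g = (0, 0).
Eigenvalues of H: -13, 0.
H has a zero eigenvalue (singular; negative semidefinite but not definite), so H is neither positive definite, negative definite, nor indefinite. The second-order test alone is inconclusive -> degen.
(Indeed, f is constant along the null direction of H through x*, so x* is not a strict local extremum.)

degen


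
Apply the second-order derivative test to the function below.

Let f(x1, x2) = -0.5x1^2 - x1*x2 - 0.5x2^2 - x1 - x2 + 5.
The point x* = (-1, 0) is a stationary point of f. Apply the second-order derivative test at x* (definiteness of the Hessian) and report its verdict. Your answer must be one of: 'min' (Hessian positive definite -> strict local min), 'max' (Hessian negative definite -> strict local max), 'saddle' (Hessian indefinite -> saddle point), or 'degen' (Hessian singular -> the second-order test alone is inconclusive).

Compute the Hessian H = grad^2 f:
  H = [[-1, -1], [-1, -1]]
Verify stationarity: grad f(x*) = H x* + g = (0, 0).
Eigenvalues of H: -2, 0.
H has a zero eigenvalue (singular; negative semidefinite but not definite), so H is neither positive definite, negative definite, nor indefinite. The second-order test alone is inconclusive -> degen.
(Indeed, f is constant along the null direction of H through x*, so x* is not a strict local extremum.)

degen


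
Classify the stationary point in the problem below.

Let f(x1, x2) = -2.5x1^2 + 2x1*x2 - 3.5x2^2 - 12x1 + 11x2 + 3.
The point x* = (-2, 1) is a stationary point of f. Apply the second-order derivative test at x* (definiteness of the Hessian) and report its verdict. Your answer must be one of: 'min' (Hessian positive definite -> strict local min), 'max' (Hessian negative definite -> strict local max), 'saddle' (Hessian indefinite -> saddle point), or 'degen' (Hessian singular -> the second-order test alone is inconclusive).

Compute the Hessian H = grad^2 f:
  H = [[-5, 2], [2, -7]]
Verify stationarity: grad f(x*) = H x* + g = (0, 0).
Eigenvalues of H: -8.2361, -3.7639.
Both eigenvalues < 0, so H is negative definite -> x* is a strict local max.

max


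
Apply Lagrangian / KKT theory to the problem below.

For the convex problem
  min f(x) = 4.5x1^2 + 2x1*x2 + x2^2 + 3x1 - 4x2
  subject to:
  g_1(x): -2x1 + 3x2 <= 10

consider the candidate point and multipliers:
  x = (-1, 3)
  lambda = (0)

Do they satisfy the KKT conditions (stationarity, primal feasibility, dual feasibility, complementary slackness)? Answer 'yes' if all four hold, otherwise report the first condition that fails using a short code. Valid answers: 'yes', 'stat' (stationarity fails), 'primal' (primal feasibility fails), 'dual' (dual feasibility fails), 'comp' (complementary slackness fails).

Gradient of f: grad f(x) = Q x + c = (0, 0)
Constraint values g_i(x) = a_i^T x - b_i:
  g_1((-1, 3)) = 1
Stationarity residual: grad f(x) + sum_i lambda_i a_i = (0, 0)
  -> stationarity OK
Primal feasibility (all g_i <= 0): FAILS
Dual feasibility (all lambda_i >= 0): OK
Complementary slackness (lambda_i * g_i(x) = 0 for all i): OK

Verdict: the first failing condition is primal_feasibility -> primal.

primal


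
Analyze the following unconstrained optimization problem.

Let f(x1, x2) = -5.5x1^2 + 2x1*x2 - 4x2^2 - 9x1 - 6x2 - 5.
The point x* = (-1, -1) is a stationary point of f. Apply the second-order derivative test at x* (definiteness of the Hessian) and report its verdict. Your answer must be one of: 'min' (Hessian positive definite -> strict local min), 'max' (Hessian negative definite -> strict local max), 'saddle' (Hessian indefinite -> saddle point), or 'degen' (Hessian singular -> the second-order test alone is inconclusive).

Compute the Hessian H = grad^2 f:
  H = [[-11, 2], [2, -8]]
Verify stationarity: grad f(x*) = H x* + g = (0, 0).
Eigenvalues of H: -12, -7.
Both eigenvalues < 0, so H is negative definite -> x* is a strict local max.

max


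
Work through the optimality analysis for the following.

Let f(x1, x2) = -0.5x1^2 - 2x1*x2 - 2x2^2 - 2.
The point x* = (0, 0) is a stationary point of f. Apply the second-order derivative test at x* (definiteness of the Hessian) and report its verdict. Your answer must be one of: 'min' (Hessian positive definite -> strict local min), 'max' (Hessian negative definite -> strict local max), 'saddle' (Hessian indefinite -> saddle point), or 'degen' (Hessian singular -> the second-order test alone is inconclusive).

Compute the Hessian H = grad^2 f:
  H = [[-1, -2], [-2, -4]]
Verify stationarity: grad f(x*) = H x* + g = (0, 0).
Eigenvalues of H: -5, 0.
H has a zero eigenvalue (singular; negative semidefinite but not definite), so H is neither positive definite, negative definite, nor indefinite. The second-order test alone is inconclusive -> degen.
(Indeed, f is constant along the null direction of H through x*, so x* is not a strict local extremum.)

degen


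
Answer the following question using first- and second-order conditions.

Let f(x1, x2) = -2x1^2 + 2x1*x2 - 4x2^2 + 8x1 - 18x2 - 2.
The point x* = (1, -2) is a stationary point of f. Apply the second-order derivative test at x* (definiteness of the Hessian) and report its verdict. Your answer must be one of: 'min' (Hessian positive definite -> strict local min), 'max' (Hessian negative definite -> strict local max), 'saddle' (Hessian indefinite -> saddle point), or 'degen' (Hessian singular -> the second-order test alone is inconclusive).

Compute the Hessian H = grad^2 f:
  H = [[-4, 2], [2, -8]]
Verify stationarity: grad f(x*) = H x* + g = (0, 0).
Eigenvalues of H: -8.8284, -3.1716.
Both eigenvalues < 0, so H is negative definite -> x* is a strict local max.

max


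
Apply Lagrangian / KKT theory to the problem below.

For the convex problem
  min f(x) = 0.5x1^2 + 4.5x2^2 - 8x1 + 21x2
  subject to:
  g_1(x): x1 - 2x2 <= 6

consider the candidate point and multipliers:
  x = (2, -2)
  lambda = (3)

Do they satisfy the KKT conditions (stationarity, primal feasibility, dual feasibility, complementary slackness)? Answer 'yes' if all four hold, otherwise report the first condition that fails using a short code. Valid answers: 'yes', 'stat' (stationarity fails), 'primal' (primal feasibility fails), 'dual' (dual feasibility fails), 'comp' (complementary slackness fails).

Gradient of f: grad f(x) = Q x + c = (-6, 3)
Constraint values g_i(x) = a_i^T x - b_i:
  g_1((2, -2)) = 0
Stationarity residual: grad f(x) + sum_i lambda_i a_i = (-3, -3)
  -> stationarity FAILS
Primal feasibility (all g_i <= 0): OK
Dual feasibility (all lambda_i >= 0): OK
Complementary slackness (lambda_i * g_i(x) = 0 for all i): OK

Verdict: the first failing condition is stationarity -> stat.

stat


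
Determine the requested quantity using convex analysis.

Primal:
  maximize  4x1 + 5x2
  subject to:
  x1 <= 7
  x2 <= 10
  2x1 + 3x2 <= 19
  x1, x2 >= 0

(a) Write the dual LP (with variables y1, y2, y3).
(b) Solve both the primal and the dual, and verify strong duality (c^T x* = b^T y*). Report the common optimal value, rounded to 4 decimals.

The standard primal-dual pair for 'max c^T x s.t. A x <= b, x >= 0' is:
  Dual:  min b^T y  s.t.  A^T y >= c,  y >= 0.

So the dual LP is:
  minimize  7y1 + 10y2 + 19y3
  subject to:
    y1 + 2y3 >= 4
    y2 + 3y3 >= 5
    y1, y2, y3 >= 0

Solving the primal: x* = (7, 1.6667).
  primal value c^T x* = 36.3333.
Solving the dual: y* = (0.6667, 0, 1.6667).
  dual value b^T y* = 36.3333.
Strong duality: c^T x* = b^T y*. Confirmed.

36.3333


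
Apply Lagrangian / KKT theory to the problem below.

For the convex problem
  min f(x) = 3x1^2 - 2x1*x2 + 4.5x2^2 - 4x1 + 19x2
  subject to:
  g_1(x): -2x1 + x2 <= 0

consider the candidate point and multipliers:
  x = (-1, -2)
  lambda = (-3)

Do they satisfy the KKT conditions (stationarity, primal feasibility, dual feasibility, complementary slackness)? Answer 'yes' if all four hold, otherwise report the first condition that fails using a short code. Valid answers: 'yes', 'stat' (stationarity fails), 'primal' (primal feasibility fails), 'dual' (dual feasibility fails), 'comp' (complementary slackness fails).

Gradient of f: grad f(x) = Q x + c = (-6, 3)
Constraint values g_i(x) = a_i^T x - b_i:
  g_1((-1, -2)) = 0
Stationarity residual: grad f(x) + sum_i lambda_i a_i = (0, 0)
  -> stationarity OK
Primal feasibility (all g_i <= 0): OK
Dual feasibility (all lambda_i >= 0): FAILS
Complementary slackness (lambda_i * g_i(x) = 0 for all i): OK

Verdict: the first failing condition is dual_feasibility -> dual.

dual


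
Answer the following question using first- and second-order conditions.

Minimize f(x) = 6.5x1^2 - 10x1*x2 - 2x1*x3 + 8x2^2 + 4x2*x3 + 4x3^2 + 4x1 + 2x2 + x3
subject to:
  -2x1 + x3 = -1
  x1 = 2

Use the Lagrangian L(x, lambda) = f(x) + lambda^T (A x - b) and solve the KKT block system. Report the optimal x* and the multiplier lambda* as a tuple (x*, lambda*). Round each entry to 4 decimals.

Form the Lagrangian:
  L(x, lambda) = (1/2) x^T Q x + c^T x + lambda^T (A x - b)
Stationarity (grad_x L = 0): Q x + c + A^T lambda = 0.
Primal feasibility: A x = b.

This gives the KKT block system:
  [ Q   A^T ] [ x     ]   [-c ]
  [ A    0  ] [ lambda ] = [ b ]

Solving the linear system:
  x*      = (2, 0.375, 3)
  lambda* = (-22.5, -65.25)
  f(x*)   = 59.875

x* = (2, 0.375, 3), lambda* = (-22.5, -65.25)


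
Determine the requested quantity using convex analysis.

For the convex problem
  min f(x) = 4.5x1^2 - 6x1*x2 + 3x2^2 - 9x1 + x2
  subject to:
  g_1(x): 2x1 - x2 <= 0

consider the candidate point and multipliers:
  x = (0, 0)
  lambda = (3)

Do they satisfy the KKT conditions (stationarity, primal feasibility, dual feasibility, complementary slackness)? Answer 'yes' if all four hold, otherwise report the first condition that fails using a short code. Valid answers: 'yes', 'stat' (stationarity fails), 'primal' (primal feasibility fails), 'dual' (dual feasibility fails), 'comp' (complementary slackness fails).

Gradient of f: grad f(x) = Q x + c = (-9, 1)
Constraint values g_i(x) = a_i^T x - b_i:
  g_1((0, 0)) = 0
Stationarity residual: grad f(x) + sum_i lambda_i a_i = (-3, -2)
  -> stationarity FAILS
Primal feasibility (all g_i <= 0): OK
Dual feasibility (all lambda_i >= 0): OK
Complementary slackness (lambda_i * g_i(x) = 0 for all i): OK

Verdict: the first failing condition is stationarity -> stat.

stat
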